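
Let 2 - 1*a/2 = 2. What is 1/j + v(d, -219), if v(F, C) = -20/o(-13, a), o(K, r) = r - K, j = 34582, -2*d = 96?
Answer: -691627/449566 ≈ -1.5384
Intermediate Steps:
d = -48 (d = -½*96 = -48)
a = 0 (a = 4 - 2*2 = 4 - 4 = 0)
v(F, C) = -20/13 (v(F, C) = -20/(0 - 1*(-13)) = -20/(0 + 13) = -20/13)
1/j + v(d, -219) = 1/34582 - 20/13 = -691627/449566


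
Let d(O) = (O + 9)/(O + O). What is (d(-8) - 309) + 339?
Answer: 479/16 ≈ 29.938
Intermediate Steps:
d(O) = (9 + O)/(2*O) (d(O) = (9 + O)/((2*O)) = (9 + O)*(1/(2*O)) = (9 + O)/(2*O))
(d(-8) - 309) + 339 = ((½)*(9 - 8)/(-8) - 309) + 339 = ((½)*(-⅛)*1 - 309) + 339 = (-1/16 - 309) + 339 = -4945/16 + 339 = 479/16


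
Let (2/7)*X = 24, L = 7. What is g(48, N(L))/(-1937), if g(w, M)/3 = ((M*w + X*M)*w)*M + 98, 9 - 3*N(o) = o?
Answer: -8742/1937 ≈ -4.5132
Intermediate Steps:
X = 84 (X = (7/2)*24 = 84)
N(o) = 3 - o/3
g(w, M) = 294 + 3*M*w*(84*M + M*w) (g(w, M) = 3*(((M*w + 84*M)*w)*M + 98) = 3*(((84*M + M*w)*w)*M + 98) = 3*((w*(84*M + M*w))*M + 98) = 3*(M*w*(84*M + M*w) + 98) = 3*(98 + M*w*(84*M + M*w)) = 294 + 3*M*w*(84*M + M*w))
g(48, N(L))/(-1937) = (294 + 3*(3 - ⅓*7)²*48² + 252*48*(3 - ⅓*7)²)/(-1937) = (294 + 3*(3 - 7/3)²*2304 + 252*48*(3 - 7/3)²)*(-1/1937) = (294 + 3*(⅔)²*2304 + 252*48*(⅔)²)*(-1/1937) = (294 + 3*(4/9)*2304 + 252*48*(4/9))*(-1/1937) = (294 + 3072 + 5376)*(-1/1937) = 8742*(-1/1937) = -8742/1937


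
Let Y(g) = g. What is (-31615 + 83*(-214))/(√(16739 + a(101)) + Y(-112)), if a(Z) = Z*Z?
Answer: -1382556/3599 - 49377*√6735/7198 ≈ -947.12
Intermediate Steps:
a(Z) = Z²
(-31615 + 83*(-214))/(√(16739 + a(101)) + Y(-112)) = (-31615 + 83*(-214))/(√(16739 + 101²) - 112) = (-31615 - 17762)/(√(16739 + 10201) - 112) = -49377/(√26940 - 112) = -49377/(2*√6735 - 112) = -49377/(-112 + 2*√6735)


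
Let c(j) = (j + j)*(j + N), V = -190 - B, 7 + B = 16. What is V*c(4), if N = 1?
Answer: -7960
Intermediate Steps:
B = 9 (B = -7 + 16 = 9)
V = -199 (V = -190 - 1*9 = -190 - 9 = -199)
c(j) = 2*j*(1 + j) (c(j) = (j + j)*(j + 1) = (2*j)*(1 + j) = 2*j*(1 + j))
V*c(4) = -398*4*(1 + 4) = -398*4*5 = -199*40 = -7960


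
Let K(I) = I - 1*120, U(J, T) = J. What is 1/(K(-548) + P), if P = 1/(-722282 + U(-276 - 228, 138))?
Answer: -722786/482821049 ≈ -0.0014970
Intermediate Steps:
P = -1/722786 (P = 1/(-722282 + (-276 - 228)) = 1/(-722282 - 504) = 1/(-722786) = -1/722786 ≈ -1.3835e-6)
K(I) = -120 + I (K(I) = I - 120 = -120 + I)
1/(K(-548) + P) = 1/((-120 - 548) - 1/722786) = 1/(-668 - 1/722786) = 1/(-482821049/722786) = -722786/482821049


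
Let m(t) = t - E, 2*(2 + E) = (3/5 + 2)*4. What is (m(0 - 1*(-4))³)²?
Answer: 4096/15625 ≈ 0.26214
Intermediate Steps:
E = 16/5 (E = -2 + ((3/5 + 2)*4)/2 = -2 + ((3*(⅕) + 2)*4)/2 = -2 + ((⅗ + 2)*4)/2 = -2 + ((13/5)*4)/2 = -2 + (½)*(52/5) = -2 + 26/5 = 16/5 ≈ 3.2000)
m(t) = -16/5 + t (m(t) = t - 1*16/5 = t - 16/5 = -16/5 + t)
(m(0 - 1*(-4))³)² = ((-16/5 + (0 - 1*(-4)))³)² = ((-16/5 + (0 + 4))³)² = ((-16/5 + 4)³)² = ((⅘)³)² = (64/125)² = 4096/15625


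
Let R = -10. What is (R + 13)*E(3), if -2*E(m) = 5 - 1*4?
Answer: -3/2 ≈ -1.5000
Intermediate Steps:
E(m) = -½ (E(m) = -(5 - 1*4)/2 = -(5 - 4)/2 = -½*1 = -½)
(R + 13)*E(3) = (-10 + 13)*(-½) = 3*(-½) = -3/2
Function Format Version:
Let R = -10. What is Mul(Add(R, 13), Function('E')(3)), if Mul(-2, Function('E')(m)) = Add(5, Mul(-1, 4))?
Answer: Rational(-3, 2) ≈ -1.5000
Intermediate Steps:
Function('E')(m) = Rational(-1, 2) (Function('E')(m) = Mul(Rational(-1, 2), Add(5, Mul(-1, 4))) = Mul(Rational(-1, 2), Add(5, -4)) = Mul(Rational(-1, 2), 1) = Rational(-1, 2))
Mul(Add(R, 13), Function('E')(3)) = Mul(Add(-10, 13), Rational(-1, 2)) = Mul(3, Rational(-1, 2)) = Rational(-3, 2)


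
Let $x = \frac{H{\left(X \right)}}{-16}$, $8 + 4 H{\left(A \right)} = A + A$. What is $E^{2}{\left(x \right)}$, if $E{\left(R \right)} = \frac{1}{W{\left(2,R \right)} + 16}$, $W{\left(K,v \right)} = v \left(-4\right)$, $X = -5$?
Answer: $\frac{64}{14161} \approx 0.0045195$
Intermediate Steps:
$H{\left(A \right)} = -2 + \frac{A}{2}$ ($H{\left(A \right)} = -2 + \frac{A + A}{4} = -2 + \frac{2 A}{4} = -2 + \frac{A}{2}$)
$W{\left(K,v \right)} = - 4 v$
$x = \frac{9}{32}$ ($x = \frac{-2 + \frac{1}{2} \left(-5\right)}{-16} = \left(-2 - \frac{5}{2}\right) \left(- \frac{1}{16}\right) = \left(- \frac{9}{2}\right) \left(- \frac{1}{16}\right) = \frac{9}{32} \approx 0.28125$)
$E{\left(R \right)} = \frac{1}{16 - 4 R}$ ($E{\left(R \right)} = \frac{1}{- 4 R + 16} = \frac{1}{16 - 4 R}$)
$E^{2}{\left(x \right)} = \left(- \frac{1}{-16 + 4 \cdot \frac{9}{32}}\right)^{2} = \left(- \frac{1}{-16 + \frac{9}{8}}\right)^{2} = \left(- \frac{1}{- \frac{119}{8}}\right)^{2} = \left(\left(-1\right) \left(- \frac{8}{119}\right)\right)^{2} = \left(\frac{8}{119}\right)^{2} = \frac{64}{14161}$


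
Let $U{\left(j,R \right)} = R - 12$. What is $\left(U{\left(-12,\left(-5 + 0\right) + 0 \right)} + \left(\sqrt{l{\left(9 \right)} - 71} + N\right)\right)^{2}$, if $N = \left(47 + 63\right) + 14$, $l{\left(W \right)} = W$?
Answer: $\left(107 + i \sqrt{62}\right)^{2} \approx 11387.0 + 1685.0 i$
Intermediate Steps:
$U{\left(j,R \right)} = -12 + R$ ($U{\left(j,R \right)} = R - 12 = -12 + R$)
$N = 124$ ($N = 110 + 14 = 124$)
$\left(U{\left(-12,\left(-5 + 0\right) + 0 \right)} + \left(\sqrt{l{\left(9 \right)} - 71} + N\right)\right)^{2} = \left(\left(-12 + \left(\left(-5 + 0\right) + 0\right)\right) + \left(\sqrt{9 - 71} + 124\right)\right)^{2} = \left(\left(-12 + \left(-5 + 0\right)\right) + \left(\sqrt{-62} + 124\right)\right)^{2} = \left(\left(-12 - 5\right) + \left(i \sqrt{62} + 124\right)\right)^{2} = \left(-17 + \left(124 + i \sqrt{62}\right)\right)^{2} = \left(107 + i \sqrt{62}\right)^{2}$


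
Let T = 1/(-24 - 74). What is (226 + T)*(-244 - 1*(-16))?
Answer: -2524758/49 ≈ -51526.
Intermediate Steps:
T = -1/98 (T = 1/(-98) = -1/98 ≈ -0.010204)
(226 + T)*(-244 - 1*(-16)) = (226 - 1/98)*(-244 - 1*(-16)) = 22147*(-244 + 16)/98 = (22147/98)*(-228) = -2524758/49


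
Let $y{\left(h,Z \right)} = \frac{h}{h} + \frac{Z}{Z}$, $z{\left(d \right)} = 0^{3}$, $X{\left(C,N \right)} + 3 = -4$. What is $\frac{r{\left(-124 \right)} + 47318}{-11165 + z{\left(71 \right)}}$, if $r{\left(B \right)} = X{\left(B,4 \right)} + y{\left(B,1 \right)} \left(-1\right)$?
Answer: $- \frac{47309}{11165} \approx -4.2373$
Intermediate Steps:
$X{\left(C,N \right)} = -7$ ($X{\left(C,N \right)} = -3 - 4 = -7$)
$z{\left(d \right)} = 0$
$y{\left(h,Z \right)} = 2$ ($y{\left(h,Z \right)} = 1 + 1 = 2$)
$r{\left(B \right)} = -9$ ($r{\left(B \right)} = -7 + 2 \left(-1\right) = -7 - 2 = -9$)
$\frac{r{\left(-124 \right)} + 47318}{-11165 + z{\left(71 \right)}} = \frac{-9 + 47318}{-11165 + 0} = \frac{47309}{-11165} = 47309 \left(- \frac{1}{11165}\right) = - \frac{47309}{11165}$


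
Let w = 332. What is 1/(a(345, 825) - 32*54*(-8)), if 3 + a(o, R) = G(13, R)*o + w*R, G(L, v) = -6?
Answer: 1/285651 ≈ 3.5008e-6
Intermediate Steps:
a(o, R) = -3 - 6*o + 332*R (a(o, R) = -3 + (-6*o + 332*R) = -3 - 6*o + 332*R)
1/(a(345, 825) - 32*54*(-8)) = 1/((-3 - 6*345 + 332*825) - 32*54*(-8)) = 1/((-3 - 2070 + 273900) - 1728*(-8)) = 1/(271827 + 13824) = 1/285651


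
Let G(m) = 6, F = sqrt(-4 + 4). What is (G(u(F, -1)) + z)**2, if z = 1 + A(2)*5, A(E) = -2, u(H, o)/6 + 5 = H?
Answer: 9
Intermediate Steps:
F = 0 (F = sqrt(0) = 0)
u(H, o) = -30 + 6*H
z = -9 (z = 1 - 2*5 = 1 - 10 = -9)
(G(u(F, -1)) + z)**2 = (6 - 9)**2 = (-3)**2 = 9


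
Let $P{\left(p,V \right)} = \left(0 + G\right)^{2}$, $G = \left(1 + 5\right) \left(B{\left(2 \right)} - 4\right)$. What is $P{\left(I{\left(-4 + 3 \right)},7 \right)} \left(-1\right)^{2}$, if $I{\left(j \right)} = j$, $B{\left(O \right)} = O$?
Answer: $144$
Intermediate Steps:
$G = -12$ ($G = \left(1 + 5\right) \left(2 - 4\right) = 6 \left(-2\right) = -12$)
$P{\left(p,V \right)} = 144$ ($P{\left(p,V \right)} = \left(0 - 12\right)^{2} = \left(-12\right)^{2} = 144$)
$P{\left(I{\left(-4 + 3 \right)},7 \right)} \left(-1\right)^{2} = 144 \left(-1\right)^{2} = 144 \cdot 1 = 144$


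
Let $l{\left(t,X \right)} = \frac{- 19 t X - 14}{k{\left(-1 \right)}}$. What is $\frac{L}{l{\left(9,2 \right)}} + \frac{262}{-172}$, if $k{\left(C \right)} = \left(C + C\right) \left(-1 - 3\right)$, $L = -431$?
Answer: $\frac{62473}{7654} \approx 8.1621$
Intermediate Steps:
$k{\left(C \right)} = - 8 C$ ($k{\left(C \right)} = 2 C \left(-4\right) = - 8 C$)
$l{\left(t,X \right)} = - \frac{7}{4} - \frac{19 X t}{8}$ ($l{\left(t,X \right)} = \frac{- 19 t X - 14}{\left(-8\right) \left(-1\right)} = \frac{- 19 X t - 14}{8} = \left(-14 - 19 X t\right) \frac{1}{8} = - \frac{7}{4} - \frac{19 X t}{8}$)
$\frac{L}{l{\left(9,2 \right)}} + \frac{262}{-172} = - \frac{431}{- \frac{7}{4} - \frac{19}{4} \cdot 9} + \frac{262}{-172} = - \frac{431}{- \frac{7}{4} - \frac{171}{4}} + 262 \left(- \frac{1}{172}\right) = - \frac{431}{- \frac{89}{2}} - \frac{131}{86} = \left(-431\right) \left(- \frac{2}{89}\right) - \frac{131}{86} = \frac{862}{89} - \frac{131}{86} = \frac{62473}{7654}$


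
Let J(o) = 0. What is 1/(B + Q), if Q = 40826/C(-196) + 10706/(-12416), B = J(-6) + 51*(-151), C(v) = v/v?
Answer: 6208/205634647 ≈ 3.0189e-5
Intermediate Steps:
C(v) = 1
B = -7701 (B = 0 + 51*(-151) = 0 - 7701 = -7701)
Q = 253442455/6208 (Q = 40826/1 + 10706/(-12416) = 40826*1 + 10706*(-1/12416) = 40826 - 5353/6208 = 253442455/6208 ≈ 40825.)
1/(B + Q) = 1/(-7701 + 253442455/6208) = 1/(205634647/6208) = 6208/205634647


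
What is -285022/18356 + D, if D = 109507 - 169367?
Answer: -549537591/9178 ≈ -59876.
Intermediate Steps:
D = -59860
-285022/18356 + D = -285022/18356 - 59860 = -285022*1/18356 - 59860 = -142511/9178 - 59860 = -549537591/9178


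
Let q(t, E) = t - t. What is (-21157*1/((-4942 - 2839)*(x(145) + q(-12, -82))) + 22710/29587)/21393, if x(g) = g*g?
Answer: 3715880344909/103548554975357775 ≈ 3.5885e-5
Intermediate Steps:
q(t, E) = 0
x(g) = g²
(-21157*1/((-4942 - 2839)*(x(145) + q(-12, -82))) + 22710/29587)/21393 = (-21157*1/((-4942 - 2839)*(145² + 0)) + 22710/29587)/21393 = (-21157*(-1/(7781*(21025 + 0))) + 22710*(1/29587))*(1/21393) = (-21157/((-7781*21025)) + 22710/29587)*(1/21393) = (-21157/(-163595525) + 22710/29587)*(1/21393) = (-21157*(-1/163595525) + 22710/29587)*(1/21393) = (21157/163595525 + 22710/29587)*(1/21393) = (3715880344909/4840300798175)*(1/21393) = 3715880344909/103548554975357775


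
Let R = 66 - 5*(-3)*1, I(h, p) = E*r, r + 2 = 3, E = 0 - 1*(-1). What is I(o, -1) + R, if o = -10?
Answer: 82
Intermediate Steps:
E = 1 (E = 0 + 1 = 1)
r = 1 (r = -2 + 3 = 1)
I(h, p) = 1 (I(h, p) = 1*1 = 1)
R = 81 (R = 66 + 15*1 = 66 + 15 = 81)
I(o, -1) + R = 1 + 81 = 82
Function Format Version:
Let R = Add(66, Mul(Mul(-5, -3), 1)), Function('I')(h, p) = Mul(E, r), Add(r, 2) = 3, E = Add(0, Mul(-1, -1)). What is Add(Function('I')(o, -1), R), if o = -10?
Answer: 82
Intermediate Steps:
E = 1 (E = Add(0, 1) = 1)
r = 1 (r = Add(-2, 3) = 1)
Function('I')(h, p) = 1 (Function('I')(h, p) = Mul(1, 1) = 1)
R = 81 (R = Add(66, Mul(15, 1)) = Add(66, 15) = 81)
Add(Function('I')(o, -1), R) = Add(1, 81) = 82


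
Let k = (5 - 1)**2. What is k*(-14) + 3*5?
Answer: -209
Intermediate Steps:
k = 16 (k = 4**2 = 16)
k*(-14) + 3*5 = 16*(-14) + 3*5 = -224 + 15 = -209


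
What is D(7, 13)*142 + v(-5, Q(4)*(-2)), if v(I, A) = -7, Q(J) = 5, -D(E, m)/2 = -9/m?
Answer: 2465/13 ≈ 189.62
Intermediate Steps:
D(E, m) = 18/m (D(E, m) = -(-18)/m = 18/m)
D(7, 13)*142 + v(-5, Q(4)*(-2)) = (18/13)*142 - 7 = 2556/13 - 7 = 2465/13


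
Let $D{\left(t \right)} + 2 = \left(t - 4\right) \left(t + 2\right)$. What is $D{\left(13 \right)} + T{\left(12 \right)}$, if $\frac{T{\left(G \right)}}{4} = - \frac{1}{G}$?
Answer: $\frac{398}{3} \approx 132.67$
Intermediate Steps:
$T{\left(G \right)} = - \frac{4}{G}$ ($T{\left(G \right)} = 4 \left(- \frac{1}{G}\right) = - \frac{4}{G}$)
$D{\left(t \right)} = -2 + \left(-4 + t\right) \left(2 + t\right)$ ($D{\left(t \right)} = -2 + \left(t - 4\right) \left(t + 2\right) = -2 + \left(-4 + t\right) \left(2 + t\right)$)
$D{\left(13 \right)} + T{\left(12 \right)} = \left(-10 + 13^{2} - 26\right) - \frac{4}{12} = \left(-10 + 169 - 26\right) - \frac{1}{3} = 133 - \frac{1}{3} = \frac{398}{3}$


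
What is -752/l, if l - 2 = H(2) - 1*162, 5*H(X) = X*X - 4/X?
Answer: 1880/399 ≈ 4.7118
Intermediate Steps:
H(X) = -4/(5*X) + X**2/5 (H(X) = (X*X - 4/X)/5 = (X**2 - 4/X)/5 = -4/(5*X) + X**2/5)
l = -798/5 (l = 2 + ((1/5)*(-4 + 2**3)/2 - 1*162) = 2 + ((1/5)*(1/2)*(-4 + 8) - 162) = 2 + ((1/5)*(1/2)*4 - 162) = 2 + (2/5 - 162) = 2 - 808/5 = -798/5 ≈ -159.60)
-752/l = -752/(-798/5) = -752*(-5/798) = 1880/399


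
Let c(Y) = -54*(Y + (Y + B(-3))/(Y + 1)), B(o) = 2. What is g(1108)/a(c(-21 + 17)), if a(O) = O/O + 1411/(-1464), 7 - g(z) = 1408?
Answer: -2051064/53 ≈ -38699.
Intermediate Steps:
g(z) = -1401 (g(z) = 7 - 1*1408 = 7 - 1408 = -1401)
c(Y) = -54*Y - 54*(2 + Y)/(1 + Y) (c(Y) = -54*(Y + (Y + 2)/(Y + 1)) = -54*(Y + (2 + Y)/(1 + Y)) = -54*Y - 54*(2 + Y)/(1 + Y))
a(O) = 53/1464 (a(O) = 1 + 1411*(-1/1464) = 1 - 1411/1464 = 53/1464)
g(1108)/a(c(-21 + 17)) = -1401/53/1464 = -1401*1464/53 = -2051064/53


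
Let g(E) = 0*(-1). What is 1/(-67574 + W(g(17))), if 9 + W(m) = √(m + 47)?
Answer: -67583/4567461842 - √47/4567461842 ≈ -1.4798e-5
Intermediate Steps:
g(E) = 0
W(m) = -9 + √(47 + m) (W(m) = -9 + √(m + 47) = -9 + √(47 + m))
1/(-67574 + W(g(17))) = 1/(-67574 + (-9 + √(47 + 0))) = 1/(-67574 + (-9 + √47)) = 1/(-67583 + √47)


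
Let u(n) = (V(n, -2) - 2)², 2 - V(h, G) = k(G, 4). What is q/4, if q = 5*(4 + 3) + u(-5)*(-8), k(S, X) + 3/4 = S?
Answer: -51/8 ≈ -6.3750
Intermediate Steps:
k(S, X) = -¾ + S
V(h, G) = 11/4 - G (V(h, G) = 2 - (-¾ + G) = 2 + (¾ - G) = 11/4 - G)
u(n) = 121/16 (u(n) = ((11/4 - 1*(-2)) - 2)² = ((11/4 + 2) - 2)² = (19/4 - 2)² = (11/4)² = 121/16)
q = -51/2 (q = 5*(4 + 3) + (121/16)*(-8) = 5*7 - 121/2 = 35 - 121/2 = -51/2 ≈ -25.500)
q/4 = -51/2/4 = -51/2*¼ = -51/8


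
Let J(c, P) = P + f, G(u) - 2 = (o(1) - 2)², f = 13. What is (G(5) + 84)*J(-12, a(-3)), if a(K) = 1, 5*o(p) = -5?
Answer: 1330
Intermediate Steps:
o(p) = -1 (o(p) = (⅕)*(-5) = -1)
G(u) = 11 (G(u) = 2 + (-1 - 2)² = 2 + (-3)² = 2 + 9 = 11)
J(c, P) = 13 + P (J(c, P) = P + 13 = 13 + P)
(G(5) + 84)*J(-12, a(-3)) = (11 + 84)*(13 + 1) = 95*14 = 1330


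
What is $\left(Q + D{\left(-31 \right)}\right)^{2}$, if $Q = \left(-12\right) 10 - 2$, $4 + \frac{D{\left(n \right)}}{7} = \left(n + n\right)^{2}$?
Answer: $715990564$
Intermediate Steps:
$D{\left(n \right)} = -28 + 28 n^{2}$ ($D{\left(n \right)} = -28 + 7 \left(n + n\right)^{2} = -28 + 7 \left(2 n\right)^{2} = -28 + 7 \cdot 4 n^{2} = -28 + 28 n^{2}$)
$Q = -122$ ($Q = -120 - 2 = -122$)
$\left(Q + D{\left(-31 \right)}\right)^{2} = \left(-122 - \left(28 - 28 \left(-31\right)^{2}\right)\right)^{2} = \left(-122 + \left(-28 + 28 \cdot 961\right)\right)^{2} = \left(-122 + \left(-28 + 26908\right)\right)^{2} = \left(-122 + 26880\right)^{2} = 26758^{2} = 715990564$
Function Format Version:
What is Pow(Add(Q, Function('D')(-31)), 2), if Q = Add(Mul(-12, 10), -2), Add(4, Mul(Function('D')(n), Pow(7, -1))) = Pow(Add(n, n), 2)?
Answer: 715990564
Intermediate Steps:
Function('D')(n) = Add(-28, Mul(28, Pow(n, 2))) (Function('D')(n) = Add(-28, Mul(7, Pow(Add(n, n), 2))) = Add(-28, Mul(7, Pow(Mul(2, n), 2))) = Add(-28, Mul(7, Mul(4, Pow(n, 2)))) = Add(-28, Mul(28, Pow(n, 2))))
Q = -122 (Q = Add(-120, -2) = -122)
Pow(Add(Q, Function('D')(-31)), 2) = Pow(Add(-122, Add(-28, Mul(28, Pow(-31, 2)))), 2) = Pow(Add(-122, Add(-28, Mul(28, 961))), 2) = Pow(Add(-122, Add(-28, 26908)), 2) = Pow(Add(-122, 26880), 2) = Pow(26758, 2) = 715990564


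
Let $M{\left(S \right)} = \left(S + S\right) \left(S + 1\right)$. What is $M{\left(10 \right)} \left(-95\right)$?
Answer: $-20900$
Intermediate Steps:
$M{\left(S \right)} = 2 S \left(1 + S\right)$
$M{\left(10 \right)} \left(-95\right) = 2 \cdot 10 \left(1 + 10\right) \left(-95\right) = 2 \cdot 10 \cdot 11 \left(-95\right) = 220 \left(-95\right) = -20900$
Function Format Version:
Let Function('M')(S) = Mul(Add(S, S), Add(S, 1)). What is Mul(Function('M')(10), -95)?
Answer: -20900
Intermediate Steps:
Function('M')(S) = Mul(2, S, Add(1, S)) (Function('M')(S) = Mul(Mul(2, S), Add(1, S)) = Mul(2, S, Add(1, S)))
Mul(Function('M')(10), -95) = Mul(Mul(2, 10, Add(1, 10)), -95) = Mul(Mul(2, 10, 11), -95) = Mul(220, -95) = -20900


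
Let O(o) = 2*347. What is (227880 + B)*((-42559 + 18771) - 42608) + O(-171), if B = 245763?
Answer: -31447999934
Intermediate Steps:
O(o) = 694
(227880 + B)*((-42559 + 18771) - 42608) + O(-171) = (227880 + 245763)*((-42559 + 18771) - 42608) + 694 = 473643*(-23788 - 42608) + 694 = 473643*(-66396) + 694 = -31448000628 + 694 = -31447999934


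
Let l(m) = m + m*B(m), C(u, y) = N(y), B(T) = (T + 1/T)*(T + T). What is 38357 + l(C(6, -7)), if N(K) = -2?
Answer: 38335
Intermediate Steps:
B(T) = 2*T*(T + 1/T) (B(T) = (T + 1/T)*(2*T) = 2*T*(T + 1/T))
C(u, y) = -2
l(m) = m + m*(2 + 2*m**2)
38357 + l(C(6, -7)) = 38357 - 2*(3 + 2*(-2)**2) = 38357 - 2*(3 + 2*4) = 38357 - 2*(3 + 8) = 38357 - 2*11 = 38357 - 22 = 38335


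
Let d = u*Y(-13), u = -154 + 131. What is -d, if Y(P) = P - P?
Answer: 0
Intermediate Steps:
Y(P) = 0
u = -23
d = 0 (d = -23*0 = 0)
-d = -1*0 = 0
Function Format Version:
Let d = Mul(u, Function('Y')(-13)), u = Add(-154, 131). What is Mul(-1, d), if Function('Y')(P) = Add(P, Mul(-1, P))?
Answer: 0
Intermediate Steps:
Function('Y')(P) = 0
u = -23
d = 0 (d = Mul(-23, 0) = 0)
Mul(-1, d) = Mul(-1, 0) = 0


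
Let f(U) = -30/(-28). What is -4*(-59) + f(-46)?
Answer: 3319/14 ≈ 237.07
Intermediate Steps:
f(U) = 15/14 (f(U) = -30*(-1/28) = 15/14)
-4*(-59) + f(-46) = -4*(-59) + 15/14 = 236 + 15/14 = 3319/14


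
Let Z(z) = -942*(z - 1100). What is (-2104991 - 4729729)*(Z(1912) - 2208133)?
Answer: 20319875444640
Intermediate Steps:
Z(z) = 1036200 - 942*z (Z(z) = -942*(-1100 + z) = 1036200 - 942*z)
(-2104991 - 4729729)*(Z(1912) - 2208133) = (-2104991 - 4729729)*((1036200 - 942*1912) - 2208133) = -6834720*((1036200 - 1801104) - 2208133) = -6834720*(-764904 - 2208133) = -6834720*(-2973037) = 20319875444640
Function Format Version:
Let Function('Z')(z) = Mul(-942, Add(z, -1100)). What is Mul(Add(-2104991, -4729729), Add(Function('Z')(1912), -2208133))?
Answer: 20319875444640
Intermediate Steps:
Function('Z')(z) = Add(1036200, Mul(-942, z)) (Function('Z')(z) = Mul(-942, Add(-1100, z)) = Add(1036200, Mul(-942, z)))
Mul(Add(-2104991, -4729729), Add(Function('Z')(1912), -2208133)) = Mul(Add(-2104991, -4729729), Add(Add(1036200, Mul(-942, 1912)), -2208133)) = Mul(-6834720, Add(Add(1036200, -1801104), -2208133)) = Mul(-6834720, Add(-764904, -2208133)) = Mul(-6834720, -2973037) = 20319875444640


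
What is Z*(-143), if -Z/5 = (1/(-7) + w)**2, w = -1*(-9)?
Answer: 2748460/49 ≈ 56091.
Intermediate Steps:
w = 9
Z = -19220/49 (Z = -5*(1/(-7) + 9)**2 = -5*(-1/7 + 9)**2 = -5*(62/7)**2 = -5*3844/49 = -19220/49 ≈ -392.25)
Z*(-143) = -19220/49*(-143) = 2748460/49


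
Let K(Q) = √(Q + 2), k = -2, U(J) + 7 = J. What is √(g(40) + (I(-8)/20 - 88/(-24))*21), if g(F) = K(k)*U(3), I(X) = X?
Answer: 7*√35/5 ≈ 8.2825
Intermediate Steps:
U(J) = -7 + J
K(Q) = √(2 + Q)
g(F) = 0 (g(F) = √(2 - 2)*(-7 + 3) = √0*(-4) = 0*(-4) = 0)
√(g(40) + (I(-8)/20 - 88/(-24))*21) = √(0 + (-8/20 - 88/(-24))*21) = √(0 + (-8*1/20 - 88*(-1/24))*21) = √(0 + (-⅖ + 11/3)*21) = √(0 + (49/15)*21) = √(0 + 343/5) = √(343/5) = 7*√35/5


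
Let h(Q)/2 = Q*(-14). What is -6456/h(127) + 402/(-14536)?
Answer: 11551863/6461252 ≈ 1.7879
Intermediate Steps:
h(Q) = -28*Q (h(Q) = 2*(Q*(-14)) = 2*(-14*Q) = -28*Q)
-6456/h(127) + 402/(-14536) = -6456/((-28*127)) + 402/(-14536) = -6456/(-3556) + 402*(-1/14536) = -6456*(-1/3556) - 201/7268 = 1614/889 - 201/7268 = 11551863/6461252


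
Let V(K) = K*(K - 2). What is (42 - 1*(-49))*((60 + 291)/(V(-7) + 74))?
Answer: 31941/137 ≈ 233.15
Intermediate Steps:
V(K) = K*(-2 + K)
(42 - 1*(-49))*((60 + 291)/(V(-7) + 74)) = (42 - 1*(-49))*((60 + 291)/(-7*(-2 - 7) + 74)) = (42 + 49)*(351/(-7*(-9) + 74)) = 91*(351/(63 + 74)) = 91*(351/137) = 31941/137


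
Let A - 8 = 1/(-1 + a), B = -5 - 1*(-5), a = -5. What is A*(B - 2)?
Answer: -47/3 ≈ -15.667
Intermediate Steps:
B = 0 (B = -5 + 5 = 0)
A = 47/6 (A = 8 + 1/(-1 - 5) = 8 + 1/(-6) = 8 - ⅙ = 47/6 ≈ 7.8333)
A*(B - 2) = 47*(0 - 2)/6 = (47/6)*(-2) = -47/3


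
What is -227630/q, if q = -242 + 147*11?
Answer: -45526/275 ≈ -165.55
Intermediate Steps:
q = 1375 (q = -242 + 1617 = 1375)
-227630/q = -227630/1375 = -227630*1/1375 = -45526/275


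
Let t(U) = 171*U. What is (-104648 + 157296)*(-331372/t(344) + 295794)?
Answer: 114505812591604/7353 ≈ 1.5573e+10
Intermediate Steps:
(-104648 + 157296)*(-331372/t(344) + 295794) = (-104648 + 157296)*(-331372/(171*344) + 295794) = 52648*(-331372/58824 + 295794) = 52648*(-331372*1/58824 + 295794) = 52648*(-82843/14706 + 295794) = 52648*(4349863721/14706) = 114505812591604/7353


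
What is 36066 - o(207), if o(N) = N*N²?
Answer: -8833677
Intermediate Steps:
o(N) = N³
36066 - o(207) = 36066 - 1*207³ = 36066 - 1*8869743 = 36066 - 8869743 = -8833677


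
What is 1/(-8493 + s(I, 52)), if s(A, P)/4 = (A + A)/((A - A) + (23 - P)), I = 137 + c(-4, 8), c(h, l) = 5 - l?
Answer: -29/247369 ≈ -0.00011723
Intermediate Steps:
I = 134 (I = 137 + (5 - 1*8) = 137 + (5 - 8) = 137 - 3 = 134)
s(A, P) = 8*A/(23 - P) (s(A, P) = 4*((A + A)/((A - A) + (23 - P))) = 4*((2*A)/(0 + (23 - P))) = 4*((2*A)/(23 - P)) = 4*(2*A/(23 - P)) = 8*A/(23 - P))
1/(-8493 + s(I, 52)) = 1/(-8493 - 8*134/(-23 + 52)) = 1/(-8493 - 8*134/29) = 1/(-8493 - 8*134*1/29) = 1/(-8493 - 1072/29) = 1/(-247369/29) = -29/247369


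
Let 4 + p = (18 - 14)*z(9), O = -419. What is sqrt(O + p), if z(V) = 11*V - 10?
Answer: I*sqrt(67) ≈ 8.1853*I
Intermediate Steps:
z(V) = -10 + 11*V
p = 352 (p = -4 + (18 - 14)*(-10 + 11*9) = -4 + 4*(-10 + 99) = -4 + 4*89 = -4 + 356 = 352)
sqrt(O + p) = sqrt(-419 + 352) = sqrt(-67) = I*sqrt(67)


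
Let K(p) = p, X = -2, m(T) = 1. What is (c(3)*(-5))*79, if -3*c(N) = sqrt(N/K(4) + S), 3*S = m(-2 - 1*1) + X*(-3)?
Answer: 395*sqrt(111)/18 ≈ 231.20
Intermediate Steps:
S = 7/3 (S = (1 - 2*(-3))/3 = (1 + 6)/3 = (1/3)*7 = 7/3 ≈ 2.3333)
c(N) = -sqrt(7/3 + N/4)/3 (c(N) = -sqrt(N/4 + 7/3)/3 = -sqrt(7/3 + N/4)/3)
(c(3)*(-5))*79 = (-sqrt(84 + 9*3)/18*(-5))*79 = (-sqrt(84 + 27)/18*(-5))*79 = (-sqrt(111)/18*(-5))*79 = (5*sqrt(111)/18)*79 = 395*sqrt(111)/18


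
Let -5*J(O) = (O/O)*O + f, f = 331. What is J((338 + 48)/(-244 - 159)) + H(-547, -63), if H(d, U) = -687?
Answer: -1517312/2015 ≈ -753.01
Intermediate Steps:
J(O) = -331/5 - O/5 (J(O) = -((O/O)*O + 331)/5 = -(1*O + 331)/5 = -(O + 331)/5 = -(331 + O)/5 = -331/5 - O/5)
J((338 + 48)/(-244 - 159)) + H(-547, -63) = (-331/5 - (338 + 48)/(5*(-244 - 159))) - 687 = (-331/5 - 386/(5*(-403))) - 687 = (-331/5 - 386*(-1)/(5*403)) - 687 = (-331/5 - 1/5*(-386/403)) - 687 = (-331/5 + 386/2015) - 687 = -133007/2015 - 687 = -1517312/2015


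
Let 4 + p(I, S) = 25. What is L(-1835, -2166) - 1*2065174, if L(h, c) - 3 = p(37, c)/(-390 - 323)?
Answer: -1472466944/713 ≈ -2.0652e+6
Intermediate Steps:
p(I, S) = 21 (p(I, S) = -4 + 25 = 21)
L(h, c) = 2118/713 (L(h, c) = 3 + 21/(-390 - 323) = 3 + 21/(-713) = 3 + 21*(-1/713) = 3 - 21/713 = 2118/713)
L(-1835, -2166) - 1*2065174 = 2118/713 - 1*2065174 = 2118/713 - 2065174 = -1472466944/713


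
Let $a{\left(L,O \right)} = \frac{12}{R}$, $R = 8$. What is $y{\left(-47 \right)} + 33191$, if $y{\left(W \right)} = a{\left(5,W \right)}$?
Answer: $\frac{66385}{2} \approx 33193.0$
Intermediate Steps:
$a{\left(L,O \right)} = \frac{3}{2}$ ($a{\left(L,O \right)} = \frac{12}{8} = 12 \cdot \frac{1}{8} = \frac{3}{2}$)
$y{\left(W \right)} = \frac{3}{2}$
$y{\left(-47 \right)} + 33191 = \frac{3}{2} + 33191 = \frac{66385}{2}$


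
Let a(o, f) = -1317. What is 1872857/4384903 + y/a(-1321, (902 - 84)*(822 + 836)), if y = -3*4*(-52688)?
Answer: -923304892833/1924972417 ≈ -479.65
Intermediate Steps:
y = 632256 (y = -12*(-52688) = 632256)
1872857/4384903 + y/a(-1321, (902 - 84)*(822 + 836)) = 1872857/4384903 + 632256/(-1317) = 1872857*(1/4384903) + 632256*(-1/1317) = 1872857/4384903 - 210752/439 = -923304892833/1924972417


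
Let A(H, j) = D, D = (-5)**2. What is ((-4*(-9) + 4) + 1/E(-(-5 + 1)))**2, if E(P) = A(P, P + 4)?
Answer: 1002001/625 ≈ 1603.2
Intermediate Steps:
D = 25
A(H, j) = 25
E(P) = 25
((-4*(-9) + 4) + 1/E(-(-5 + 1)))**2 = ((-4*(-9) + 4) + 1/25)**2 = ((36 + 4) + 1/25)**2 = (40 + 1/25)**2 = (1001/25)**2 = 1002001/625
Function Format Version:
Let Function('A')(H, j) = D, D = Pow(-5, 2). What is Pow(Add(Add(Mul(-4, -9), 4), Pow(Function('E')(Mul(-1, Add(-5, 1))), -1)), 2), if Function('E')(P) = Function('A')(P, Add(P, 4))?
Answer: Rational(1002001, 625) ≈ 1603.2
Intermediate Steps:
D = 25
Function('A')(H, j) = 25
Function('E')(P) = 25
Pow(Add(Add(Mul(-4, -9), 4), Pow(Function('E')(Mul(-1, Add(-5, 1))), -1)), 2) = Pow(Add(Add(Mul(-4, -9), 4), Pow(25, -1)), 2) = Pow(Add(Add(36, 4), Rational(1, 25)), 2) = Pow(Add(40, Rational(1, 25)), 2) = Pow(Rational(1001, 25), 2) = Rational(1002001, 625)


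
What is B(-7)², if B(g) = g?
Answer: 49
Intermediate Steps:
B(-7)² = (-7)² = 49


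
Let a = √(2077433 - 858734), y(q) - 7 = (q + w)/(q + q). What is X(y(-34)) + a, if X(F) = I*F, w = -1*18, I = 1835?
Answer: 242220/17 + 3*√135411 ≈ 15352.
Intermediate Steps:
w = -18
y(q) = 7 + (-18 + q)/(2*q) (y(q) = 7 + (q - 18)/(q + q) = 7 + (-18 + q)/((2*q)) = 7 + (-18 + q)*(1/(2*q)) = 7 + (-18 + q)/(2*q))
X(F) = 1835*F
a = 3*√135411 (a = √1218699 = 3*√135411 ≈ 1103.9)
X(y(-34)) + a = 1835*(15/2 - 9/(-34)) + 3*√135411 = 1835*(15/2 - 9*(-1/34)) + 3*√135411 = 1835*(15/2 + 9/34) + 3*√135411 = 1835*(132/17) + 3*√135411 = 242220/17 + 3*√135411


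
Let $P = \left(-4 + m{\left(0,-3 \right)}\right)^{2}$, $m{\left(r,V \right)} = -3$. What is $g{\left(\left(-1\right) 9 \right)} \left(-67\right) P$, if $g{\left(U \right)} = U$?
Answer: $29547$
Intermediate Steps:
$P = 49$ ($P = \left(-4 - 3\right)^{2} = \left(-7\right)^{2} = 49$)
$g{\left(\left(-1\right) 9 \right)} \left(-67\right) P = \left(-1\right) 9 \left(-67\right) 49 = \left(-9\right) \left(-67\right) 49 = 603 \cdot 49 = 29547$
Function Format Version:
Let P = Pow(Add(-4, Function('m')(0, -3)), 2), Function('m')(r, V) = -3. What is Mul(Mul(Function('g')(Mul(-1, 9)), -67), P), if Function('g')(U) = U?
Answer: 29547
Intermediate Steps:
P = 49 (P = Pow(Add(-4, -3), 2) = Pow(-7, 2) = 49)
Mul(Mul(Function('g')(Mul(-1, 9)), -67), P) = Mul(Mul(Mul(-1, 9), -67), 49) = Mul(Mul(-9, -67), 49) = Mul(603, 49) = 29547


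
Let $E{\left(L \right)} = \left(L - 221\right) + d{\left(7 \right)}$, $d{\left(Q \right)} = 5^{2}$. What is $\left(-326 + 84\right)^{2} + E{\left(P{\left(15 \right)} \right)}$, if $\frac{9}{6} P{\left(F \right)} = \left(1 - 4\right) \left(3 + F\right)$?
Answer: $58332$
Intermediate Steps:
$d{\left(Q \right)} = 25$
$P{\left(F \right)} = -6 - 2 F$ ($P{\left(F \right)} = \frac{2 \left(1 - 4\right) \left(3 + F\right)}{3} = \frac{2 \left(- 3 \left(3 + F\right)\right)}{3} = \frac{2 \left(-9 - 3 F\right)}{3} = -6 - 2 F$)
$E{\left(L \right)} = -196 + L$ ($E{\left(L \right)} = \left(L - 221\right) + 25 = \left(-221 + L\right) + 25 = -196 + L$)
$\left(-326 + 84\right)^{2} + E{\left(P{\left(15 \right)} \right)} = \left(-326 + 84\right)^{2} - 232 = \left(-242\right)^{2} - 232 = 58564 - 232 = 58332$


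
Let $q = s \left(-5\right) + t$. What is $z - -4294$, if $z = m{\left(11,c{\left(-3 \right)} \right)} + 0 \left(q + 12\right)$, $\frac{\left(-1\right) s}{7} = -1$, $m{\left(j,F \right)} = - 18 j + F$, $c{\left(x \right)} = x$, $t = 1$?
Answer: $4093$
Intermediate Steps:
$m{\left(j,F \right)} = F - 18 j$
$s = 7$ ($s = \left(-7\right) \left(-1\right) = 7$)
$q = -34$ ($q = 7 \left(-5\right) + 1 = -35 + 1 = -34$)
$z = -201$ ($z = \left(-3 - 198\right) + 0 \left(-34 + 12\right) = \left(-3 - 198\right) + 0 \left(-22\right) = -201 + 0 = -201$)
$z - -4294 = -201 - -4294 = -201 + 4294 = 4093$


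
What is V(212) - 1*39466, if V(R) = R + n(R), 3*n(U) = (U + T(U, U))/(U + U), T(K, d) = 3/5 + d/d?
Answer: -20804531/530 ≈ -39254.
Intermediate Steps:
T(K, d) = 8/5 (T(K, d) = 3*(1/5) + 1 = 3/5 + 1 = 8/5)
n(U) = (8/5 + U)/(6*U) (n(U) = ((U + 8/5)/(U + U))/3 = ((8/5 + U)/((2*U)))/3 = ((8/5 + U)*(1/(2*U)))/3 = ((8/5 + U)/(2*U))/3 = (8/5 + U)/(6*U))
V(R) = R + (8 + 5*R)/(30*R)
V(212) - 1*39466 = (1/6 + 212 + (4/15)/212) - 1*39466 = (1/6 + 212 + (4/15)*(1/212)) - 39466 = (1/6 + 212 + 1/795) - 39466 = 112449/530 - 39466 = -20804531/530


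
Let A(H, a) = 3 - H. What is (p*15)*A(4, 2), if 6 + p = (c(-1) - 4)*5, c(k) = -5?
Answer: 765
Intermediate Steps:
p = -51 (p = -6 + (-5 - 4)*5 = -6 - 9*5 = -6 - 45 = -51)
(p*15)*A(4, 2) = (-51*15)*(3 - 1*4) = -765*(3 - 4) = -765*(-1) = 765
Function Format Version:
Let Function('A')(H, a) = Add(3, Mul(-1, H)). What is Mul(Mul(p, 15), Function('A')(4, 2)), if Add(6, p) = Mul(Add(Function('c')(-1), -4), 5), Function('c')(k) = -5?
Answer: 765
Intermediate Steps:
p = -51 (p = Add(-6, Mul(Add(-5, -4), 5)) = Add(-6, Mul(-9, 5)) = Add(-6, -45) = -51)
Mul(Mul(p, 15), Function('A')(4, 2)) = Mul(Mul(-51, 15), Add(3, Mul(-1, 4))) = Mul(-765, Add(3, -4)) = Mul(-765, -1) = 765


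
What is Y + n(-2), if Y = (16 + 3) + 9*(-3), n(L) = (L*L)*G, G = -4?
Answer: -24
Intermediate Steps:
n(L) = -4*L² (n(L) = (L*L)*(-4) = L²*(-4) = -4*L²)
Y = -8 (Y = 19 - 27 = -8)
Y + n(-2) = -8 - 4*(-2)² = -8 - 4*4 = -8 - 16 = -24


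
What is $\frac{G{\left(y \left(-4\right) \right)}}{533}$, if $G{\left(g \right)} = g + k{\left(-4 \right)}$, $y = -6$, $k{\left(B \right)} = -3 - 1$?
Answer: $\frac{20}{533} \approx 0.037523$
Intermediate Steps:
$k{\left(B \right)} = -4$
$G{\left(g \right)} = -4 + g$ ($G{\left(g \right)} = g - 4 = -4 + g$)
$\frac{G{\left(y \left(-4\right) \right)}}{533} = \frac{-4 - -24}{533} = \left(-4 + 24\right) \frac{1}{533} = 20 \cdot \frac{1}{533} = \frac{20}{533}$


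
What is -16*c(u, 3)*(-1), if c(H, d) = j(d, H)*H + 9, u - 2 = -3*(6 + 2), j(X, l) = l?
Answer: 7888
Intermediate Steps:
u = -22 (u = 2 - 3*(6 + 2) = 2 - 3*8 = 2 - 24 = -22)
c(H, d) = 9 + H² (c(H, d) = H*H + 9 = H² + 9 = 9 + H²)
-16*c(u, 3)*(-1) = -16*(9 + (-22)²)*(-1) = -16*(9 + 484)*(-1) = -16*493*(-1) = -7888*(-1) = 7888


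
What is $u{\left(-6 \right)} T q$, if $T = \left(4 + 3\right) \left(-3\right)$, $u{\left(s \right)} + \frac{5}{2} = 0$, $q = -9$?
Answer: $- \frac{945}{2} \approx -472.5$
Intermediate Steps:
$u{\left(s \right)} = - \frac{5}{2}$ ($u{\left(s \right)} = - \frac{5}{2} + 0 = - \frac{5}{2}$)
$T = -21$ ($T = 7 \left(-3\right) = -21$)
$u{\left(-6 \right)} T q = \left(- \frac{5}{2}\right) \left(-21\right) \left(-9\right) = \frac{105}{2} \left(-9\right) = - \frac{945}{2}$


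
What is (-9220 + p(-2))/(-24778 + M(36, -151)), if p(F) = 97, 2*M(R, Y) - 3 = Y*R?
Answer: 18246/54989 ≈ 0.33181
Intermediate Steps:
M(R, Y) = 3/2 + R*Y/2 (M(R, Y) = 3/2 + (Y*R)/2 = 3/2 + (R*Y)/2 = 3/2 + R*Y/2)
(-9220 + p(-2))/(-24778 + M(36, -151)) = (-9220 + 97)/(-24778 + (3/2 + (1/2)*36*(-151))) = -9123/(-24778 + (3/2 - 2718)) = -9123/(-24778 - 5433/2) = -9123/(-54989/2) = -9123*(-2/54989) = 18246/54989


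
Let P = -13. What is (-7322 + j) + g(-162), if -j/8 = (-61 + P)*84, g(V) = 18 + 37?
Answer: 42461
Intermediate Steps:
g(V) = 55
j = 49728 (j = -8*(-61 - 13)*84 = -(-592)*84 = -8*(-6216) = 49728)
(-7322 + j) + g(-162) = (-7322 + 49728) + 55 = 42406 + 55 = 42461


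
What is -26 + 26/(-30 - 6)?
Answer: -481/18 ≈ -26.722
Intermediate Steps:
-26 + 26/(-30 - 6) = -26 + 26/(-36) = -26 - 1/36*26 = -26 - 13/18 = -481/18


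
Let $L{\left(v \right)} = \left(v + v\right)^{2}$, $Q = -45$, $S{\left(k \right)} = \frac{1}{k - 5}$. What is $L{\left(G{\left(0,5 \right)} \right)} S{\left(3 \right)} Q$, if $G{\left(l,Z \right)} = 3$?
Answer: $810$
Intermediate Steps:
$S{\left(k \right)} = \frac{1}{-5 + k}$
$L{\left(v \right)} = 4 v^{2}$ ($L{\left(v \right)} = \left(2 v\right)^{2} = 4 v^{2}$)
$L{\left(G{\left(0,5 \right)} \right)} S{\left(3 \right)} Q = \frac{4 \cdot 3^{2}}{-5 + 3} \left(-45\right) = \frac{4 \cdot 9}{-2} \left(-45\right) = 36 \left(- \frac{1}{2}\right) \left(-45\right) = \left(-18\right) \left(-45\right) = 810$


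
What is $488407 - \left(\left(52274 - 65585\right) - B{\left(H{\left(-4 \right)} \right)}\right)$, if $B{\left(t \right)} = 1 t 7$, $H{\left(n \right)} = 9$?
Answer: $501781$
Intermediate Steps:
$B{\left(t \right)} = 7 t$ ($B{\left(t \right)} = t 7 = 7 t$)
$488407 - \left(\left(52274 - 65585\right) - B{\left(H{\left(-4 \right)} \right)}\right) = 488407 - \left(\left(52274 - 65585\right) - 7 \cdot 9\right) = 488407 - \left(-13311 - 63\right) = 488407 - -13374 = 488407 + 13374 = 501781$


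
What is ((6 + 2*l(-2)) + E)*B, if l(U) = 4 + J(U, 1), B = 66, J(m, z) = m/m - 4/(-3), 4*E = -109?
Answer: -1133/2 ≈ -566.50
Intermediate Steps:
E = -109/4 (E = (1/4)*(-109) = -109/4 ≈ -27.250)
J(m, z) = 7/3 (J(m, z) = 1 - 4*(-1/3) = 1 + 4/3 = 7/3)
l(U) = 19/3 (l(U) = 4 + 7/3 = 19/3)
((6 + 2*l(-2)) + E)*B = ((6 + 2*(19/3)) - 109/4)*66 = ((6 + 38/3) - 109/4)*66 = (56/3 - 109/4)*66 = -103/12*66 = -1133/2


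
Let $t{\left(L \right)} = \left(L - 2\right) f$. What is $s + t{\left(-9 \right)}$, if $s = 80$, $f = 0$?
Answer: $80$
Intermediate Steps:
$t{\left(L \right)} = 0$ ($t{\left(L \right)} = \left(L - 2\right) 0 = \left(-2 + L\right) 0 = 0$)
$s + t{\left(-9 \right)} = 80 + 0 = 80$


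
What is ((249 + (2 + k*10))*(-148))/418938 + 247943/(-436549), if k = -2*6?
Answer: -428765483/698041851 ≈ -0.61424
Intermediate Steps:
k = -12
((249 + (2 + k*10))*(-148))/418938 + 247943/(-436549) = ((249 + (2 - 12*10))*(-148))/418938 + 247943/(-436549) = ((249 + (2 - 120))*(-148))*(1/418938) + 247943*(-1/436549) = ((249 - 118)*(-148))*(1/418938) - 247943/436549 = (131*(-148))*(1/418938) - 247943/436549 = -19388*1/418938 - 247943/436549 = -74/1599 - 247943/436549 = -428765483/698041851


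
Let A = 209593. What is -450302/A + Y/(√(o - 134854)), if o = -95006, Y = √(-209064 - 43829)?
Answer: -450302/209593 + √1614721805/38310 ≈ -1.0996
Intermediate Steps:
Y = I*√252893 (Y = √(-252893) = I*√252893 ≈ 502.88*I)
-450302/A + Y/(√(o - 134854)) = -450302/209593 + (I*√252893)/(√(-95006 - 134854)) = -450302*1/209593 + (I*√252893)/(√(-229860)) = -450302/209593 + (I*√252893)/((6*I*√6385)) = -450302/209593 + (I*√252893)*(-I*√6385/38310) = -450302/209593 + √1614721805/38310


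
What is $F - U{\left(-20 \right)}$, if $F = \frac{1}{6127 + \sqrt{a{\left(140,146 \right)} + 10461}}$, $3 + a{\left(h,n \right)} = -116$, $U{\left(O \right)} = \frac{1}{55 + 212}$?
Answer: $- \frac{134434}{37529787} - \frac{\sqrt{10342}}{37529787} \approx -0.0035848$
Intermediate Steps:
$U{\left(O \right)} = \frac{1}{267}$
$a{\left(h,n \right)} = -119$ ($a{\left(h,n \right)} = -3 - 116 = -119$)
$F = \frac{1}{6127 + \sqrt{10342}}$ ($F = \frac{1}{6127 + \sqrt{-119 + 10461}} = \frac{1}{6127 + \sqrt{10342}} \approx 0.00016055$)
$F - U{\left(-20 \right)} = \left(\frac{6127}{37529787} - \frac{\sqrt{10342}}{37529787}\right) - \frac{1}{267} = - \frac{134434}{37529787} - \frac{\sqrt{10342}}{37529787}$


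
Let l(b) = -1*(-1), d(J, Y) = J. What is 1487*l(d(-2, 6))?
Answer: 1487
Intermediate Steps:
l(b) = 1
1487*l(d(-2, 6)) = 1487*1 = 1487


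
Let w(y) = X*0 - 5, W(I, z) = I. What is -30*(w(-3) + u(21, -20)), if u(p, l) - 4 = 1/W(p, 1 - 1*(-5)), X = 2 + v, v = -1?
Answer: 200/7 ≈ 28.571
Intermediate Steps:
X = 1 (X = 2 - 1 = 1)
w(y) = -5 (w(y) = 1*0 - 5 = 0 - 5 = -5)
u(p, l) = 4 + 1/p
-30*(w(-3) + u(21, -20)) = -30*(-5 + (4 + 1/21)) = -30*(-5 + 85/21) = -30*(-20/21) = 200/7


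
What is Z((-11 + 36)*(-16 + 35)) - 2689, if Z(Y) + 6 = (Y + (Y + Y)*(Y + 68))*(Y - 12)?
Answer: 239055780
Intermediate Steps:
Z(Y) = -6 + (-12 + Y)*(Y + 2*Y*(68 + Y)) (Z(Y) = -6 + (Y + (Y + Y)*(Y + 68))*(Y - 12) = -6 + (Y + (2*Y)*(68 + Y))*(-12 + Y) = -6 + (Y + 2*Y*(68 + Y))*(-12 + Y) = -6 + (-12 + Y)*(Y + 2*Y*(68 + Y)))
Z((-11 + 36)*(-16 + 35)) - 2689 = (-6 - 1644*(-11 + 36)*(-16 + 35) + 2*((-11 + 36)*(-16 + 35))³ + 113*((-11 + 36)*(-16 + 35))²) - 2689 = (-6 - 41100*19 + 2*(25*19)³ + 113*(25*19)²) - 2689 = (-6 - 1644*475 + 2*475³ + 113*475²) - 2689 = (-6 - 780900 + 2*107171875 + 113*225625) - 2689 = (-6 - 780900 + 214343750 + 25495625) - 2689 = 239058469 - 2689 = 239055780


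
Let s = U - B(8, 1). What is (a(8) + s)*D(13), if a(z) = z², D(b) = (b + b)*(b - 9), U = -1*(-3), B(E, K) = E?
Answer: 6136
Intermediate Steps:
U = 3
D(b) = 2*b*(-9 + b) (D(b) = (2*b)*(-9 + b) = 2*b*(-9 + b))
s = -5 (s = 3 - 1*8 = 3 - 8 = -5)
(a(8) + s)*D(13) = (8² - 5)*(2*13*(-9 + 13)) = (64 - 5)*(2*13*4) = 59*104 = 6136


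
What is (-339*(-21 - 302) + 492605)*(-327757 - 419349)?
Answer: -449834016812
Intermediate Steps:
(-339*(-21 - 302) + 492605)*(-327757 - 419349) = (-339*(-323) + 492605)*(-747106) = (109497 + 492605)*(-747106) = 602102*(-747106) = -449834016812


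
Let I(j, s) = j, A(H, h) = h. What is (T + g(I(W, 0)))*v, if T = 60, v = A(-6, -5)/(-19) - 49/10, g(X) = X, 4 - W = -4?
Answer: -29954/95 ≈ -315.31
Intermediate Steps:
W = 8 (W = 4 - 1*(-4) = 4 + 4 = 8)
v = -881/190 (v = -5/(-19) - 49/10 = -5*(-1/19) - 49*1/10 = 5/19 - 49/10 = -881/190 ≈ -4.6368)
(T + g(I(W, 0)))*v = (60 + 8)*(-881/190) = 68*(-881/190) = -29954/95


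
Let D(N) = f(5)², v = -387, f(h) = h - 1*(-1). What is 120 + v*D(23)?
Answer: -13812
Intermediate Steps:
f(h) = 1 + h (f(h) = h + 1 = 1 + h)
D(N) = 36 (D(N) = (1 + 5)² = 6² = 36)
120 + v*D(23) = 120 - 387*36 = 120 - 13932 = -13812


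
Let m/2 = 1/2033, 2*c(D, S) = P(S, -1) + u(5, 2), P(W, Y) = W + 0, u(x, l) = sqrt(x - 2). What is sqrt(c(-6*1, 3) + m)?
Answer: sqrt(24814798 + 8266178*sqrt(3))/4066 ≈ 1.5385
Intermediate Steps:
u(x, l) = sqrt(-2 + x)
P(W, Y) = W
c(D, S) = S/2 + sqrt(3)/2 (c(D, S) = (S + sqrt(-2 + 5))/2 = (S + sqrt(3))/2 = S/2 + sqrt(3)/2)
m = 2/2033 ≈ 0.00098377
sqrt(c(-6*1, 3) + m) = sqrt(((1/2)*3 + sqrt(3)/2) + 2/2033) = sqrt((3/2 + sqrt(3)/2) + 2/2033) = sqrt(6103/4066 + sqrt(3)/2)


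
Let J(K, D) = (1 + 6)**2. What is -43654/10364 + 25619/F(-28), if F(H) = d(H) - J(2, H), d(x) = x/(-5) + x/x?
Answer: -334207807/549292 ≈ -608.43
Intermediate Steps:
J(K, D) = 49 (J(K, D) = 7**2 = 49)
d(x) = 1 - x/5 (d(x) = x*(-1/5) + 1 = -x/5 + 1 = 1 - x/5)
F(H) = -48 - H/5 (F(H) = (1 - H/5) - 1*49 = (1 - H/5) - 49 = -48 - H/5)
-43654/10364 + 25619/F(-28) = -43654/10364 + 25619/(-48 - 1/5*(-28)) = -43654*1/10364 + 25619/(-48 + 28/5) = -21827/5182 + 25619/(-212/5) = -21827/5182 + 25619*(-5/212) = -21827/5182 - 128095/212 = -334207807/549292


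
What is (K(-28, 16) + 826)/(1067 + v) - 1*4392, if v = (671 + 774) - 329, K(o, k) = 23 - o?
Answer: -9586859/2183 ≈ -4391.6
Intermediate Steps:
K(o, k) = 23 - o
v = 1116 (v = 1445 - 329 = 1116)
(K(-28, 16) + 826)/(1067 + v) - 1*4392 = ((23 - 1*(-28)) + 826)/(1067 + 1116) - 1*4392 = ((23 + 28) + 826)/2183 - 4392 = (51 + 826)*(1/2183) - 4392 = 877*(1/2183) - 4392 = 877/2183 - 4392 = -9586859/2183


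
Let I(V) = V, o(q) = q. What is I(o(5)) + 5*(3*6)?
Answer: 95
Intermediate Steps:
I(o(5)) + 5*(3*6) = 5 + 5*(3*6) = 5 + 5*18 = 5 + 90 = 95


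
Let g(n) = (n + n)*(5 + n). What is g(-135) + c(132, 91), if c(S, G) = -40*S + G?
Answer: 29911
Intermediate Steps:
g(n) = 2*n*(5 + n) (g(n) = (2*n)*(5 + n) = 2*n*(5 + n))
c(S, G) = G - 40*S
g(-135) + c(132, 91) = 2*(-135)*(5 - 135) + (91 - 40*132) = 2*(-135)*(-130) + (91 - 5280) = 35100 - 5189 = 29911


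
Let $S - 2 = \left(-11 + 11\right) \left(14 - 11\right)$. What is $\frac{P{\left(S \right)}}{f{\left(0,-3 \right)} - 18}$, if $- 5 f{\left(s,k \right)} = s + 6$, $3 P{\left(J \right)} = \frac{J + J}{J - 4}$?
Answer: $\frac{5}{144} \approx 0.034722$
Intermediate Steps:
$S = 2$ ($S = 2 + \left(-11 + 11\right) \left(14 - 11\right) = 2 + 0 \cdot 3 = 2 + 0 = 2$)
$P{\left(J \right)} = \frac{2 J}{3 \left(-4 + J\right)}$ ($P{\left(J \right)} = \frac{\left(J + J\right) \frac{1}{J - 4}}{3} = \frac{2 J \frac{1}{-4 + J}}{3} = \frac{2 J}{3 \left(-4 + J\right)}$)
$f{\left(s,k \right)} = - \frac{6}{5} - \frac{s}{5}$ ($f{\left(s,k \right)} = - \frac{s + 6}{5} = - \frac{6 + s}{5} = - \frac{6}{5} - \frac{s}{5}$)
$\frac{P{\left(S \right)}}{f{\left(0,-3 \right)} - 18} = \frac{\frac{2}{3} \cdot 2 \frac{1}{-4 + 2}}{\left(- \frac{6}{5} - 0\right) - 18} = \frac{\frac{2}{3} \cdot 2 \frac{1}{-2}}{\left(- \frac{6}{5} + 0\right) - 18} = \frac{\frac{2}{3} \cdot 2 \left(- \frac{1}{2}\right)}{- \frac{6}{5} - 18} = - \frac{2}{3 \left(- \frac{96}{5}\right)} = \left(- \frac{2}{3}\right) \left(- \frac{5}{96}\right) = \frac{5}{144}$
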